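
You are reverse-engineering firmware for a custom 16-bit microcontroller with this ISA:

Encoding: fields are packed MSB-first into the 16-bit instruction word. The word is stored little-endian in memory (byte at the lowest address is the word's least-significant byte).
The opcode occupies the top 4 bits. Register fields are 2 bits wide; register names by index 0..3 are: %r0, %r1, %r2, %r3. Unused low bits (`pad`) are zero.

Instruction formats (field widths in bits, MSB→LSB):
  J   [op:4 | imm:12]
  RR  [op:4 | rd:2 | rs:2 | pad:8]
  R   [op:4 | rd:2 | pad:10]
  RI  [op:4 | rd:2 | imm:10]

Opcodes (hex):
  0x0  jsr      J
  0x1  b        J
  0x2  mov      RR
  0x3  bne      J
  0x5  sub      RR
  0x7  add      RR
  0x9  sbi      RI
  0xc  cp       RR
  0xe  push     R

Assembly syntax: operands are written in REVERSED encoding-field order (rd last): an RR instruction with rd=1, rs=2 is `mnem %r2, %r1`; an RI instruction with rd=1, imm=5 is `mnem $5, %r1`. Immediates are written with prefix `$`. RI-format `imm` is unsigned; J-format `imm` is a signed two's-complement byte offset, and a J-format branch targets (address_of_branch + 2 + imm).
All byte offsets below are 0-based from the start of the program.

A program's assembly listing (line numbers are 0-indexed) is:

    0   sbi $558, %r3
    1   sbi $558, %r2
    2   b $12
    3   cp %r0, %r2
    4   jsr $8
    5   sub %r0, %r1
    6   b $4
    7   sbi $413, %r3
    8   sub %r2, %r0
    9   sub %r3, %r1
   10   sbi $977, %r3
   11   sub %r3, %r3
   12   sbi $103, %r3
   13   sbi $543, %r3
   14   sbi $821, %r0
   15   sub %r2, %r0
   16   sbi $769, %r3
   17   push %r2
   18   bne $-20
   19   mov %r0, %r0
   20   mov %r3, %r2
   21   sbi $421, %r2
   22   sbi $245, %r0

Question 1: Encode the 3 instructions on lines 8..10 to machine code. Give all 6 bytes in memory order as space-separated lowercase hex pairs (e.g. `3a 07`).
00 52 00 57 d1 9f

8. sub fields op=0x5:4|rd=0:2|rs=2:2|pad=0:8 → word 5200h → 00 52
9. sub fields op=0x5:4|rd=1:2|rs=3:2|pad=0:8 → word 5700h → 00 57
10. sbi fields op=0x9:4|rd=3:2|imm=977:10 → word 9fd1h → d1 9f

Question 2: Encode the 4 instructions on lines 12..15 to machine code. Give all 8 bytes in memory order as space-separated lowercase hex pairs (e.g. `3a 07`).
L12: sbi op=0x9:4|rd=3:2|imm=103:10 ⇒ 0x9c67 ⇒ little 67 9c
L13: sbi op=0x9:4|rd=3:2|imm=543:10 ⇒ 0x9e1f ⇒ little 1f 9e
L14: sbi op=0x9:4|rd=0:2|imm=821:10 ⇒ 0x9335 ⇒ little 35 93
L15: sub op=0x5:4|rd=0:2|rs=2:2|pad=0:8 ⇒ 0x5200 ⇒ little 00 52

67 9c 1f 9e 35 93 00 52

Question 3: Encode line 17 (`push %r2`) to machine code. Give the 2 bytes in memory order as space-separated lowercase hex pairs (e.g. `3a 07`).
00 e8

L17: push op=0xe:4|rd=2:2|pad=0:10 ⇒ 0xe800 ⇒ little 00 e8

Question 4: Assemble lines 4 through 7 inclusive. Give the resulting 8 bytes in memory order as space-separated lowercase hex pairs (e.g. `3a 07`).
line 4 (jsr): pack op=0x0:4|imm=8:12 = 0x0008; little→ 08 00
line 5 (sub): pack op=0x5:4|rd=1:2|rs=0:2|pad=0:8 = 0x5400; little→ 00 54
line 6 (b): pack op=0x1:4|imm=4:12 = 0x1004; little→ 04 10
line 7 (sbi): pack op=0x9:4|rd=3:2|imm=413:10 = 0x9d9d; little→ 9d 9d

08 00 00 54 04 10 9d 9d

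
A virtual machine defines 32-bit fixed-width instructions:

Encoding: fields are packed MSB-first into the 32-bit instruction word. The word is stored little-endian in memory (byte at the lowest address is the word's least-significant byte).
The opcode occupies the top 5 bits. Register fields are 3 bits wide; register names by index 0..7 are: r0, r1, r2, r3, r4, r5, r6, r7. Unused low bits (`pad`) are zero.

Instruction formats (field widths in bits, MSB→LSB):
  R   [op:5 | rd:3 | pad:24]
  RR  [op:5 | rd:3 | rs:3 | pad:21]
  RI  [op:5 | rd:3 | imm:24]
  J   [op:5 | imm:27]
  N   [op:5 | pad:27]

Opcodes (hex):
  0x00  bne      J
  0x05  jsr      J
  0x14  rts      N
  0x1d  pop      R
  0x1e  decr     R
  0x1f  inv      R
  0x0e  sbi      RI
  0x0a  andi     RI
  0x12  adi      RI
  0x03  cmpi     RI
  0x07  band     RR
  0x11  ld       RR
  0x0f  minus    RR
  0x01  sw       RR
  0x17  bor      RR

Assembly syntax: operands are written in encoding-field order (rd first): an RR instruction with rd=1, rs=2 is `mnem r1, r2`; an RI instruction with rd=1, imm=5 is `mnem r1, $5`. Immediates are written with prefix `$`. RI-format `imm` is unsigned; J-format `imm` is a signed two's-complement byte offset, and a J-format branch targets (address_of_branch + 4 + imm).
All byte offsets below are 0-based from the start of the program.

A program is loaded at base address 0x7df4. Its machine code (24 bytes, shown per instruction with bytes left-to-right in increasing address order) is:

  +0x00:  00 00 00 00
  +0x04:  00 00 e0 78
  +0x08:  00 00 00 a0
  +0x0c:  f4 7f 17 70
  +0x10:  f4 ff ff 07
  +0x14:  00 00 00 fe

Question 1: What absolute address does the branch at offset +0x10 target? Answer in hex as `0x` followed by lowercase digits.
0x7dfc

@+10  little-endian(f4 ff ff 07) = 0x07fffff4
  opcode bits[31:27]=0x0: bne/J
  imm@[26:0]=0x7fffff4 (s27→-12) ⇒ $-12
  target = base 0x7df4 + off 0x10 + 4 + imm -12 = 0x7dfc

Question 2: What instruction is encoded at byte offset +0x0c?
sbi r0, $1540084

@+0c  little-endian(f4 7f 17 70) = 0x70177ff4
  opcode bits[31:27]=0xe: sbi/RI
  rd: (w>>24)&0x7=0x0 → r0
  imm: (w>>0)&0xffffff=0x177ff4 → $1540084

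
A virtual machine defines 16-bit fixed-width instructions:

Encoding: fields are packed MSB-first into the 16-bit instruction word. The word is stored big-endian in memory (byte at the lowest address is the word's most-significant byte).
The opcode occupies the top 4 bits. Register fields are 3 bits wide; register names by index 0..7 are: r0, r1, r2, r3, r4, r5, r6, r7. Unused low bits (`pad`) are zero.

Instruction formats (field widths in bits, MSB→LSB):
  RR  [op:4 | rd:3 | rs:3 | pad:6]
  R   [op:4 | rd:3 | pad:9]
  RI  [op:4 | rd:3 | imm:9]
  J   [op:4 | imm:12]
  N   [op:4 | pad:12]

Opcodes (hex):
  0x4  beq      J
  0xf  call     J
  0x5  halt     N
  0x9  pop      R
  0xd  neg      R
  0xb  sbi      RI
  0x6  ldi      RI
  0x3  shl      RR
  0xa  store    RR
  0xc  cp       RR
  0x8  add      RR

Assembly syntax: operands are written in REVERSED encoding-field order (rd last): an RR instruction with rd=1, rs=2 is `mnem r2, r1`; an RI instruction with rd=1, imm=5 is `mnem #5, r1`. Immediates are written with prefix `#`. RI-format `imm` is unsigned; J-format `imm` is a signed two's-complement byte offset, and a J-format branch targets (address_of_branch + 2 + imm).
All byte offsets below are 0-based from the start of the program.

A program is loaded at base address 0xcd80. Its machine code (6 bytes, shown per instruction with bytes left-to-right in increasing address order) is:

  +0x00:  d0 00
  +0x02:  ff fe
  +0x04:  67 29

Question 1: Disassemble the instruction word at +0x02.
[02] ff fe → 0xfffe
  top 4b → 0xf → call [J]
  [11:0] imm=4094 (s12→-2) = #-2

call #-2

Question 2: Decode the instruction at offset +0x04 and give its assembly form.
+0x04: 67 29 ⇒ word 0x6729 (big)
  op=0x6729>>12=0x6 ⇒ ldi (RI)
  [11:9] rd=3 = r3
  [8:0] imm=297 = #297

ldi #297, r3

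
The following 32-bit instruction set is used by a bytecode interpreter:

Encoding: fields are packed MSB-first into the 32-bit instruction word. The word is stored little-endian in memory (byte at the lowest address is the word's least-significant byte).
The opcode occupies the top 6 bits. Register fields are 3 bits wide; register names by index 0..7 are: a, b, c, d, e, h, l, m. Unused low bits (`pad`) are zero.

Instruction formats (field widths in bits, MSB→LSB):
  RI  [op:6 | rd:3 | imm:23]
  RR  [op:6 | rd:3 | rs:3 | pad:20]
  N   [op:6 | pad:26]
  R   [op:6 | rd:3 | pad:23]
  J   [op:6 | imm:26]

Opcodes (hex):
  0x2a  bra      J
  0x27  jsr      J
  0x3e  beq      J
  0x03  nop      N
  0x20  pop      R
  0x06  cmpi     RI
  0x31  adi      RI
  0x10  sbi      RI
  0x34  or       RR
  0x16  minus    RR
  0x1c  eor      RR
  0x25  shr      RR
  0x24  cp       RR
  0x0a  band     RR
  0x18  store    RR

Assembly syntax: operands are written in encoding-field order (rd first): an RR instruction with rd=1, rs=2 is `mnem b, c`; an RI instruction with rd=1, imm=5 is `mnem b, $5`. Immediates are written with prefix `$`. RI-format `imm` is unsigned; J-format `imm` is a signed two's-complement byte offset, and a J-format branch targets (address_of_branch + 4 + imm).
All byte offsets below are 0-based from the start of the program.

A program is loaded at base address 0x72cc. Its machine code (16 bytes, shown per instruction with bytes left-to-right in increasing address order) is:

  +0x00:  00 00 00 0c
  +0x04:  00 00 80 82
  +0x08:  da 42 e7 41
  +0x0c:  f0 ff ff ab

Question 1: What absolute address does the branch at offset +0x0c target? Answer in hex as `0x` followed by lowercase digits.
off 0x0c: read f0 ff ff ab as little → 0xabfffff0
  op=0xabfffff0>>26=0x2a ⇒ bra (J)
  imm: (w>>0)&0x3ffffff=0x3fffff0 (s26→-16) → $-16
  target = base 0x72cc + off 0x0c + 4 + imm -16 = 0x72cc

0x72cc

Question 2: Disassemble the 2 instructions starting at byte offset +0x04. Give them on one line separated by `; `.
off 0x04: read 00 00 80 82 as little → 0x82800000
  op=0x82800000>>26=0x20 ⇒ pop (R)
  rd@[25:23]=0x5 ⇒ h
off 0x08: read da 42 e7 41 as little → 0x41e742da
  op=0x41e742da>>26=0x10 ⇒ sbi (RI)
  rd@[25:23]=0x3 ⇒ d
  imm@[22:0]=0x6742da ⇒ $6767322

pop h; sbi d, $6767322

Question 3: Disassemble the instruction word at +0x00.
+0x00: 00 00 00 0c ⇒ word 0x0c000000 (little)
  top 6b → 0x3 → nop [N]

nop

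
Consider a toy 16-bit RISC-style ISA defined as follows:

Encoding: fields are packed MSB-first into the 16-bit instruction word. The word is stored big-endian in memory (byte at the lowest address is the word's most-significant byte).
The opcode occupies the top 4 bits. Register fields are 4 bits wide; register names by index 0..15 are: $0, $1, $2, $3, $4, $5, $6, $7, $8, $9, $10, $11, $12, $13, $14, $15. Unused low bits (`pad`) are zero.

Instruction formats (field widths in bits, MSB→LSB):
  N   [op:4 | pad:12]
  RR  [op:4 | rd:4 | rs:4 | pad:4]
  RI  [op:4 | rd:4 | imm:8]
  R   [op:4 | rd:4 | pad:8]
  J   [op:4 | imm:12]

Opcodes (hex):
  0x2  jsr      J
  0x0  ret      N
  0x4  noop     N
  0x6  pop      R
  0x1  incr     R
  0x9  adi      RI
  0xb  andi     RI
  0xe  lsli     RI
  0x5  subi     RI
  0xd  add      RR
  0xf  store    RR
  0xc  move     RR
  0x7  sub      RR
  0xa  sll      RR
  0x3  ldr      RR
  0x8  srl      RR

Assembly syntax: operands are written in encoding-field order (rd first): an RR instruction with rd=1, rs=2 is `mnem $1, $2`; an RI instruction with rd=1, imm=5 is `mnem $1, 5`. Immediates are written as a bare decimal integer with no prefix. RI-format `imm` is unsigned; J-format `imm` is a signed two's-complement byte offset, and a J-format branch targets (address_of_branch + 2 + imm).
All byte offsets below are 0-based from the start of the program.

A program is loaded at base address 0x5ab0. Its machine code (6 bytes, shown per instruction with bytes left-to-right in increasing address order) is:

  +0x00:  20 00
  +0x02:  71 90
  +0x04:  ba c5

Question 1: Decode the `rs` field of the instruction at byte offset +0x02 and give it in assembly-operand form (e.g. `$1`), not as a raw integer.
+0x02: 71 90 ⇒ word 0x7190 (big)
  top 4b → 0x7 → sub [RR]
  [11:8] rd=1 = $1
  [7:4] rs=9 = $9

$9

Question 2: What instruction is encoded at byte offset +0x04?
@+04  big-endian(ba c5) = 0xbac5
  opcode bits[15:12]=0xb: andi/RI
  [11:8] rd=10 = $10
  [7:0] imm=197 = 197

andi $10, 197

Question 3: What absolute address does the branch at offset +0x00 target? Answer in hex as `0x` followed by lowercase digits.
off 0x00: read 20 00 as big → 0x2000
  top 4b → 0x2 → jsr [J]
  imm@[11:0]=0x0 ⇒ 0
  target = base 0x5ab0 + off 0x00 + 2 + imm 0 = 0x5ab2

0x5ab2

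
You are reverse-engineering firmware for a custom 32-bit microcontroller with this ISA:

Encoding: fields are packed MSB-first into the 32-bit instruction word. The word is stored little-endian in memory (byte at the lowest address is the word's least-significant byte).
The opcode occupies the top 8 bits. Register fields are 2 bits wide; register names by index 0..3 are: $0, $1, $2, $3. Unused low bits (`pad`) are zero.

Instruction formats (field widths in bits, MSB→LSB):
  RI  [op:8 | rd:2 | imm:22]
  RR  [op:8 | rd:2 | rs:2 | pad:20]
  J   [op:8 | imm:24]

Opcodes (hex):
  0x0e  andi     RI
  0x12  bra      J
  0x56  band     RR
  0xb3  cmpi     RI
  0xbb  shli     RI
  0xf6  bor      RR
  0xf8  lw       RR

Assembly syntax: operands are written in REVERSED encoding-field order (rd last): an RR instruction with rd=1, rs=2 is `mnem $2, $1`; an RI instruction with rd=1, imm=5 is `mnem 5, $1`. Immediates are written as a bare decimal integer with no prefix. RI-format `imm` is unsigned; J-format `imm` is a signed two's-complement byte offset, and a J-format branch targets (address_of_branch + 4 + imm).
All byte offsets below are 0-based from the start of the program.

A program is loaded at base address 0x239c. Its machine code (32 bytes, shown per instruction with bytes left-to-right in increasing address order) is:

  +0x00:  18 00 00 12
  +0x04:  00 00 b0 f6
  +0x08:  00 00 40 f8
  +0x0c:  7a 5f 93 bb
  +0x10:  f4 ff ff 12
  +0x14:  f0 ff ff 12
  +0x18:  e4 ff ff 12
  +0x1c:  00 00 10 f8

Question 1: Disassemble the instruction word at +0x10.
[10] f4 ff ff 12 → 0x12fffff4
  op=0x12fffff4>>24=0x12 ⇒ bra (J)
  imm: (w>>0)&0xffffff=0xfffff4 (s24→-12) → -12

bra -12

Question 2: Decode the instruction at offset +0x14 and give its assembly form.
bra -16

off 0x14: read f0 ff ff 12 as little → 0x12fffff0
  top 8b → 0x12 → bra [J]
  imm: (w>>0)&0xffffff=0xfffff0 (s24→-16) → -16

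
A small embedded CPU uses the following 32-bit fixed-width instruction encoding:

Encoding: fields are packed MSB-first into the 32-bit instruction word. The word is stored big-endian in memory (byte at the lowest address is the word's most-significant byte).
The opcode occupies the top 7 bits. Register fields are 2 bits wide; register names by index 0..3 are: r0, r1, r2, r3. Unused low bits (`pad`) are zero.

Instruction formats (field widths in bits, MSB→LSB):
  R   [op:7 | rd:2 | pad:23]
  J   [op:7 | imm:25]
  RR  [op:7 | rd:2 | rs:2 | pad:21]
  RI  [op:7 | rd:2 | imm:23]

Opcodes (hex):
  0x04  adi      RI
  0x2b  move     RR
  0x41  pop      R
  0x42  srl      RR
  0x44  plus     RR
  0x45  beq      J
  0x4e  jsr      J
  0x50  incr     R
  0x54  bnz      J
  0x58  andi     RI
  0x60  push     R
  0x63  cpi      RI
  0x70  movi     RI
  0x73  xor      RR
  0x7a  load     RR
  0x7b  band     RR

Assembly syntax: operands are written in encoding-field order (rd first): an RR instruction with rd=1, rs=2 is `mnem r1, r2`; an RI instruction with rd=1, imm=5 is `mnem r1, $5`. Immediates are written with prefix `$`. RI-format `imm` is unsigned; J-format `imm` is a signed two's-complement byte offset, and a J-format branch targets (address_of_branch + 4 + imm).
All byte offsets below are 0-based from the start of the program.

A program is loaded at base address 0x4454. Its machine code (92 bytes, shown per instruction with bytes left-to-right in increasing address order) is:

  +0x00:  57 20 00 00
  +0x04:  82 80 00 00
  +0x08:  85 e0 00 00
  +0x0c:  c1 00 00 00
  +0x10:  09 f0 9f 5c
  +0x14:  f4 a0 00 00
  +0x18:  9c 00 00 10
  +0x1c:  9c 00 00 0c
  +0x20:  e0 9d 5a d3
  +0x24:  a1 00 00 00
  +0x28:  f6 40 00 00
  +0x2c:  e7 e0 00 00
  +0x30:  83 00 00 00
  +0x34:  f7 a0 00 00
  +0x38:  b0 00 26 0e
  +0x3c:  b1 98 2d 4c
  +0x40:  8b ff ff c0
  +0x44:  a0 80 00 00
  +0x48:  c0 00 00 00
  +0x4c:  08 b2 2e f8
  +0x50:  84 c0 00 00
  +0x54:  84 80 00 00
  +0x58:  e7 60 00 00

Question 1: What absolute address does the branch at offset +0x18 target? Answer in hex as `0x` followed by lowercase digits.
@+18  big-endian(9c 00 00 10) = 0x9c000010
  opcode bits[31:25]=0x4e: jsr/J
  imm@[24:0]=0x10 ⇒ $16
  target = base 0x4454 + off 0x18 + 4 + imm 16 = 0x4480

0x4480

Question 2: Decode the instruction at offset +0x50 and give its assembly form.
srl r1, r2

off 0x50: read 84 c0 00 00 as big → 0x84c00000
  opcode bits[31:25]=0x42: srl/RR
  rd@[24:23]=0x1 ⇒ r1
  rs@[22:21]=0x2 ⇒ r2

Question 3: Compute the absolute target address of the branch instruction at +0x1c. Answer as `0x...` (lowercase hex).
@+1c  big-endian(9c 00 00 0c) = 0x9c00000c
  opcode bits[31:25]=0x4e: jsr/J
  imm: (w>>0)&0x1ffffff=0xc → $12
  target = base 0x4454 + off 0x1c + 4 + imm 12 = 0x4480

0x4480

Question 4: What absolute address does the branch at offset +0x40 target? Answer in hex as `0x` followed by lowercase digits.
0x4458

@+40  big-endian(8b ff ff c0) = 0x8bffffc0
  top 7b → 0x45 → beq [J]
  [24:0] imm=33554368 (s25→-64) = $-64
  target = base 0x4454 + off 0x40 + 4 + imm -64 = 0x4458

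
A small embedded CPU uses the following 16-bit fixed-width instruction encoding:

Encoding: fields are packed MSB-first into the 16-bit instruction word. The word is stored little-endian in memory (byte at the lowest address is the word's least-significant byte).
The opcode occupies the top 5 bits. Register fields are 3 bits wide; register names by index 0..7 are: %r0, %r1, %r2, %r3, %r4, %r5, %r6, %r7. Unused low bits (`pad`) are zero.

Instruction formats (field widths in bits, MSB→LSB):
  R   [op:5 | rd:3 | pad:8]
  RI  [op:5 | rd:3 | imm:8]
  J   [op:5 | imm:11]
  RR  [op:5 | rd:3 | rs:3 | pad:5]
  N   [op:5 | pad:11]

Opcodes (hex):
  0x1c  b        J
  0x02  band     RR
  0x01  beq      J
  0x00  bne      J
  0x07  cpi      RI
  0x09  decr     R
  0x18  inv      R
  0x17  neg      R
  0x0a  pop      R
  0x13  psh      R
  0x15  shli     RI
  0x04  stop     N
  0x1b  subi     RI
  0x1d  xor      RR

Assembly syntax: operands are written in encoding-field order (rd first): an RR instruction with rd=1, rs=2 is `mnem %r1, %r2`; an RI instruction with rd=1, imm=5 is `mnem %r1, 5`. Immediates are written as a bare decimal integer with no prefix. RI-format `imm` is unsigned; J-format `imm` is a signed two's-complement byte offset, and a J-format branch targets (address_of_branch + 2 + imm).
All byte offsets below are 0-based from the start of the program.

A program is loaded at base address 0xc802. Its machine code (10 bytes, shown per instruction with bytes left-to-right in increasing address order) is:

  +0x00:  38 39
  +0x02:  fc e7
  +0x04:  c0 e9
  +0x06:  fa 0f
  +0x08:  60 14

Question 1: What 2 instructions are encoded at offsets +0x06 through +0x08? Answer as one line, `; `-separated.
[06] fa 0f → 0x0ffa
  top 5b → 0x1 → beq [J]
  imm: (w>>0)&0x7ff=0x7fa (s11→-6) → -6
[08] 60 14 → 0x1460
  top 5b → 0x2 → band [RR]
  rd: (w>>8)&0x7=0x4 → %r4
  rs: (w>>5)&0x7=0x3 → %r3

beq -6; band %r4, %r3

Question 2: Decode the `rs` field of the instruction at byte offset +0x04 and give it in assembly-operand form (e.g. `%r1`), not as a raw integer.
off 0x04: read c0 e9 as little → 0xe9c0
  opcode bits[15:11]=0x1d: xor/RR
  [10:8] rd=1 = %r1
  [7:5] rs=6 = %r6

%r6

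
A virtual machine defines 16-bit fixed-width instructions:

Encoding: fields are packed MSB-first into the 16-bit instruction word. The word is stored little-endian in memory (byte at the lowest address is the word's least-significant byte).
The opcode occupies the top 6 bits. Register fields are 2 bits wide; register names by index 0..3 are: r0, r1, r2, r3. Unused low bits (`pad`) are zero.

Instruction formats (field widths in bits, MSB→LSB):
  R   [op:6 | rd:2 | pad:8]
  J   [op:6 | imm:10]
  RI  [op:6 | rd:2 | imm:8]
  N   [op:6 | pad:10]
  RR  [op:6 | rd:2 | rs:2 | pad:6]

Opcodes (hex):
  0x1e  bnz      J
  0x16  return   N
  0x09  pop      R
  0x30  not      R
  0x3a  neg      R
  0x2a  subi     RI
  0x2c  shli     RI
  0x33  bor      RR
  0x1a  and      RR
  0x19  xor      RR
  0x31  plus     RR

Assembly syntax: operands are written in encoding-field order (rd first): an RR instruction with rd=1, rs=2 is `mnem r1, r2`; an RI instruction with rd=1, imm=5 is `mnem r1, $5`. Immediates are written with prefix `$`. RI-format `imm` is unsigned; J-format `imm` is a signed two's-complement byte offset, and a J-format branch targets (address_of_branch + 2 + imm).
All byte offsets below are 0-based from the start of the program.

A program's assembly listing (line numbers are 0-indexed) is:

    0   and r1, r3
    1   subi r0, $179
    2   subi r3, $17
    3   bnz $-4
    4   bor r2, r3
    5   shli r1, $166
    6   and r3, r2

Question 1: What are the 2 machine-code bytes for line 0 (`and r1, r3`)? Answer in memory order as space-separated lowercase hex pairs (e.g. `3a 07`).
c0 69

L0: and op=0x1a:6|rd=1:2|rs=3:2|pad=0:6 ⇒ 0x69c0 ⇒ little c0 69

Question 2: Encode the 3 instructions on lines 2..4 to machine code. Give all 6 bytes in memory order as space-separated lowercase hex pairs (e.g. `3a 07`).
line 2 (subi): pack op=0x2a:6|rd=3:2|imm=17:8 = 0xab11; little→ 11 ab
line 3 (bnz): pack op=0x1e:6|imm=-4:10 = 0x7bfc; little→ fc 7b
line 4 (bor): pack op=0x33:6|rd=2:2|rs=3:2|pad=0:6 = 0xcec0; little→ c0 ce

11 ab fc 7b c0 ce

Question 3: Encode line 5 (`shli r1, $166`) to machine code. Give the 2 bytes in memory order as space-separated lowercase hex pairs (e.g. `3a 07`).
a6 b1

L5: shli op=0x2c:6|rd=1:2|imm=166:8 ⇒ 0xb1a6 ⇒ little a6 b1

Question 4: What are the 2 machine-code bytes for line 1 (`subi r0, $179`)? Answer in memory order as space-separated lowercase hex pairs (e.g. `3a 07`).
line 1 (subi): pack op=0x2a:6|rd=0:2|imm=179:8 = 0xa8b3; little→ b3 a8

b3 a8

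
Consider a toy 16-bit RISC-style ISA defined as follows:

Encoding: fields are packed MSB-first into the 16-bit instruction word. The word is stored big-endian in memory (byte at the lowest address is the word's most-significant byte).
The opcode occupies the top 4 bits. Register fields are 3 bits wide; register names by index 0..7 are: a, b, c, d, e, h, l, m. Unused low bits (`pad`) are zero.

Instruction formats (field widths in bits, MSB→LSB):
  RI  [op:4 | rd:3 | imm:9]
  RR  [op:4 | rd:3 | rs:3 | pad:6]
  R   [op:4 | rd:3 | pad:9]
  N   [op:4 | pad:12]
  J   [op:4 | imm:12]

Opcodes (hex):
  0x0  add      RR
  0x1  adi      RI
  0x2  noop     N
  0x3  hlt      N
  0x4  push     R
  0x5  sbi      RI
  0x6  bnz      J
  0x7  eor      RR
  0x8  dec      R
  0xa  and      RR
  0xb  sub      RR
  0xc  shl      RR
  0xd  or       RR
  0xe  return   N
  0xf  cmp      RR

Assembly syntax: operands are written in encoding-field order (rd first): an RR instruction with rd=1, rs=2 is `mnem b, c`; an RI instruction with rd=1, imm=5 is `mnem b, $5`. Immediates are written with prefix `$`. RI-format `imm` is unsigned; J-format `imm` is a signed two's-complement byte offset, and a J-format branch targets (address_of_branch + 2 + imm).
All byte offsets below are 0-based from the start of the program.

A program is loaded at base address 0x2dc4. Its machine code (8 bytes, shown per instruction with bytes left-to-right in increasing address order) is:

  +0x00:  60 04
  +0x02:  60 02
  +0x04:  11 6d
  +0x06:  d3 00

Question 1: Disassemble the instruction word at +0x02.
bnz $2

@+02  big-endian(60 02) = 0x6002
  top 4b → 0x6 → bnz [J]
  imm@[11:0]=0x2 ⇒ $2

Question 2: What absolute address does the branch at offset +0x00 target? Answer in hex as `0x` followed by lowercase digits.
0x2dca

[00] 60 04 → 0x6004
  op=0x6004>>12=0x6 ⇒ bnz (J)
  [11:0] imm=4 = $4
  target = base 0x2dc4 + off 0x00 + 2 + imm 4 = 0x2dca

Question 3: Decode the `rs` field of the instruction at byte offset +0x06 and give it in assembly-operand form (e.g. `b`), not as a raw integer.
e

+0x06: d3 00 ⇒ word 0xd300 (big)
  op=0xd300>>12=0xd ⇒ or (RR)
  rd: (w>>9)&0x7=0x1 → b
  rs: (w>>6)&0x7=0x4 → e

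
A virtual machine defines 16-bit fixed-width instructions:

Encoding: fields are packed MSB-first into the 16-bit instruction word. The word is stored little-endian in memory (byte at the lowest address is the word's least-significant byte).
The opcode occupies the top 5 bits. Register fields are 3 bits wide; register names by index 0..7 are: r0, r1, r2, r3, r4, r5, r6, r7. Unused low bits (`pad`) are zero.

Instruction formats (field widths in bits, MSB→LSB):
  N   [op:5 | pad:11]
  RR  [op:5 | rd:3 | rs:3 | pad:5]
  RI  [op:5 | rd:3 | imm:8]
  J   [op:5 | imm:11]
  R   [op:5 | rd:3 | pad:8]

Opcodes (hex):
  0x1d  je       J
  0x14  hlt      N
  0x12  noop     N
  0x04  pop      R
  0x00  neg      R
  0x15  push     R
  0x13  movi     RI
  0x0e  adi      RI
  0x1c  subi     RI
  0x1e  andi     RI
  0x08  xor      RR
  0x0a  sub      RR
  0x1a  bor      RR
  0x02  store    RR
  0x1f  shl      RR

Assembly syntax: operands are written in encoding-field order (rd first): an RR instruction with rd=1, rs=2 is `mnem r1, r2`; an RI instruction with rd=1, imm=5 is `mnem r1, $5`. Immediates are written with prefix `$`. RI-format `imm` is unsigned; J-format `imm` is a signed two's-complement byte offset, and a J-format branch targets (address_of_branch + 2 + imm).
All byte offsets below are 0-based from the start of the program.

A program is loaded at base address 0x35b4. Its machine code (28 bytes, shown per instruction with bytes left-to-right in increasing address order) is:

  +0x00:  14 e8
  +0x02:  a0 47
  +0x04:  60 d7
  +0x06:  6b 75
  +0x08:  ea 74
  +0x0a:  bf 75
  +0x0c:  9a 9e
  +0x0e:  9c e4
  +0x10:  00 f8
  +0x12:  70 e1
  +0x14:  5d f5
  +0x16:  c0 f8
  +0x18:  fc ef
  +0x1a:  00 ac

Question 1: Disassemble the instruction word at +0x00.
off 0x00: read 14 e8 as little → 0xe814
  opcode bits[15:11]=0x1d: je/J
  imm@[10:0]=0x14 ⇒ $20

je $20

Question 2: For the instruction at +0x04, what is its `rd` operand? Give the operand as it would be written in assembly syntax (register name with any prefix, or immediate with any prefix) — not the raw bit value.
off 0x04: read 60 d7 as little → 0xd760
  op=0xd760>>11=0x1a ⇒ bor (RR)
  rd: (w>>8)&0x7=0x7 → r7
  rs: (w>>5)&0x7=0x3 → r3

r7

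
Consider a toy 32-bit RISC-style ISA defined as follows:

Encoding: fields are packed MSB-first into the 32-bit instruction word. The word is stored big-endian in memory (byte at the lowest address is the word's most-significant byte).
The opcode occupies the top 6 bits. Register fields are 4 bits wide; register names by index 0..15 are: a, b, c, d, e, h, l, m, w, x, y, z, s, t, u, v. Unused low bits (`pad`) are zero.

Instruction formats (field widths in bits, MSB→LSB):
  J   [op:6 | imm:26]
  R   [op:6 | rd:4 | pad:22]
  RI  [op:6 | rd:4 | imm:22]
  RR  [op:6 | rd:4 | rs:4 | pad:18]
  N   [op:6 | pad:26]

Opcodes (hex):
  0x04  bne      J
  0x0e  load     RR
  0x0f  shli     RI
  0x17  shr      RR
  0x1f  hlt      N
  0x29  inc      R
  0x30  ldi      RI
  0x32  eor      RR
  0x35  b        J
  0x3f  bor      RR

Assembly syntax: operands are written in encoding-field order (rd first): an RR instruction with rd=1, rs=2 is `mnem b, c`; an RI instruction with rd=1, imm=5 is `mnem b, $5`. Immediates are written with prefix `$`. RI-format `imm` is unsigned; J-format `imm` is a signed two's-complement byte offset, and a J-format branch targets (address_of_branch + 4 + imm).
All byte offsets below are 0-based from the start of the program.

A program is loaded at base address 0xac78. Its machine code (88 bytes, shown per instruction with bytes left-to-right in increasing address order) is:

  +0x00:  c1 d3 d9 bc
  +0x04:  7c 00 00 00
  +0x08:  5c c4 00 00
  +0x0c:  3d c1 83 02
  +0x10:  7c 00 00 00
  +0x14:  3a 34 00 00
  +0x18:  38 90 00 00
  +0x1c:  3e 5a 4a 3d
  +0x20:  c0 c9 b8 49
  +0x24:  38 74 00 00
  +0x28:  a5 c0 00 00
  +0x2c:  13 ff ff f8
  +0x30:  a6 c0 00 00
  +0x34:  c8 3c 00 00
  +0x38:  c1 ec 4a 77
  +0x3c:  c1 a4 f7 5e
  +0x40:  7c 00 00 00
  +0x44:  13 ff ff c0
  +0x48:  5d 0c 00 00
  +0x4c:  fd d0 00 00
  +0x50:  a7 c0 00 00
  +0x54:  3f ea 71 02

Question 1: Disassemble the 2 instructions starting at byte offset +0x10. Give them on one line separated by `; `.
hlt; load w, t

@+10  big-endian(7c 00 00 00) = 0x7c000000
  opcode bits[31:26]=0x1f: hlt/N
@+14  big-endian(3a 34 00 00) = 0x3a340000
  opcode bits[31:26]=0xe: load/RR
  [25:22] rd=8 = w
  [21:18] rs=13 = t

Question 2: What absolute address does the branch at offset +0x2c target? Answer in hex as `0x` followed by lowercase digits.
0xaca0

off 0x2c: read 13 ff ff f8 as big → 0x13fffff8
  opcode bits[31:26]=0x4: bne/J
  imm@[25:0]=0x3fffff8 (s26→-8) ⇒ $-8
  target = base 0xac78 + off 0x2c + 4 + imm -8 = 0xaca0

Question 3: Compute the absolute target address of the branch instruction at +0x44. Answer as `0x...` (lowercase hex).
0xac80

+0x44: 13 ff ff c0 ⇒ word 0x13ffffc0 (big)
  top 6b → 0x4 → bne [J]
  imm@[25:0]=0x3ffffc0 (s26→-64) ⇒ $-64
  target = base 0xac78 + off 0x44 + 4 + imm -64 = 0xac80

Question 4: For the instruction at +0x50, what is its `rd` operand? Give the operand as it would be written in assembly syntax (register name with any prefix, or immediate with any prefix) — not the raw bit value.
off 0x50: read a7 c0 00 00 as big → 0xa7c00000
  opcode bits[31:26]=0x29: inc/R
  [25:22] rd=15 = v

v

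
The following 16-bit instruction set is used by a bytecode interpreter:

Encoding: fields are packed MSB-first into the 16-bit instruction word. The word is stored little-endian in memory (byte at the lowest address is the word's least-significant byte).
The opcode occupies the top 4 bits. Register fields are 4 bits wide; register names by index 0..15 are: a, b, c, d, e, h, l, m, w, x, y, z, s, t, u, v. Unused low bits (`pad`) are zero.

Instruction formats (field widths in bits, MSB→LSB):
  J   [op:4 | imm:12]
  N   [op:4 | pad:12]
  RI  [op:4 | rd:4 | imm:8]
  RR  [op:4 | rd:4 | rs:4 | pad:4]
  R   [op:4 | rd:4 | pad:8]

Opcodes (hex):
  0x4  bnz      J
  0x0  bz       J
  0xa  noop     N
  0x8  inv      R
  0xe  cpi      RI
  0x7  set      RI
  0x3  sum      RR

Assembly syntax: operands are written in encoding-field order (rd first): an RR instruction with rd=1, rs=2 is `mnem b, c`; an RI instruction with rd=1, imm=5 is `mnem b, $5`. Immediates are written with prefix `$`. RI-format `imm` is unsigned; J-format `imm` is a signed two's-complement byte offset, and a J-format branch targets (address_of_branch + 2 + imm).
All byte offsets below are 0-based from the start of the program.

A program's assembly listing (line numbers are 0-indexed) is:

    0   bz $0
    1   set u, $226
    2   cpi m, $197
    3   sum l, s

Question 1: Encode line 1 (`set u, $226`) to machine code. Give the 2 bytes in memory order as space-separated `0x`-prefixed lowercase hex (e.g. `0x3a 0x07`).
0xe2 0x7e

line 1 (set): pack op=0x7:4|rd=14:4|imm=226:8 = 0x7ee2; little→ e2 7e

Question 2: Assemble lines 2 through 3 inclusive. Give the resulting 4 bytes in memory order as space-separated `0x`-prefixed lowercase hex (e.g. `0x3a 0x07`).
2. cpi fields op=0xe:4|rd=7:4|imm=197:8 → word e7c5h → c5 e7
3. sum fields op=0x3:4|rd=6:4|rs=12:4|pad=0:4 → word 36c0h → c0 36

0xc5 0xe7 0xc0 0x36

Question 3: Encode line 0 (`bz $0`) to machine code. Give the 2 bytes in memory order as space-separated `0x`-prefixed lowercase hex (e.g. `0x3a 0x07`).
0x00 0x00

L0: bz op=0x0:4|imm=0:12 ⇒ 0x0000 ⇒ little 00 00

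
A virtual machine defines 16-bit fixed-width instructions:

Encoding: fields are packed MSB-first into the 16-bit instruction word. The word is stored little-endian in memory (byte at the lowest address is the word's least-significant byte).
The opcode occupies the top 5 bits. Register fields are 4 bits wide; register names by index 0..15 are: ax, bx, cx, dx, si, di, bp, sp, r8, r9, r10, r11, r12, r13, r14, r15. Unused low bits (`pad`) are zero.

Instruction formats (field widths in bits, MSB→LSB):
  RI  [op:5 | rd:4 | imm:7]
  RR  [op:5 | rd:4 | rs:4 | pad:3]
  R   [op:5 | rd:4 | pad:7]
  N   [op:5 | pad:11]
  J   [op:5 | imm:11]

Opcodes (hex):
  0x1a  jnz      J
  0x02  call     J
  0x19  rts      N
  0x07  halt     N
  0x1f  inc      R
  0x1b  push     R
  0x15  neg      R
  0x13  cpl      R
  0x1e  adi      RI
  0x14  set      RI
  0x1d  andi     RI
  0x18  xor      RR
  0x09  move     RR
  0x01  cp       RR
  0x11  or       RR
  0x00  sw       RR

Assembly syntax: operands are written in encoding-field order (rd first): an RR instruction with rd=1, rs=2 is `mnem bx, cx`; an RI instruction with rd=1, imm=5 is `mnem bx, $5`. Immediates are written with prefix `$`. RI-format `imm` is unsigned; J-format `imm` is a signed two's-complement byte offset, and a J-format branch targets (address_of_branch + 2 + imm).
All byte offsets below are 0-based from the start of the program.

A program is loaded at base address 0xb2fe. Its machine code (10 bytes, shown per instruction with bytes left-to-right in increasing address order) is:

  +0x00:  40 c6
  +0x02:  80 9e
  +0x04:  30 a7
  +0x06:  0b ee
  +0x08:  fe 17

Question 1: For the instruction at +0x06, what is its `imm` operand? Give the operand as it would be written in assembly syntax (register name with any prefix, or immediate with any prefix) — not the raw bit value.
$11

off 0x06: read 0b ee as little → 0xee0b
  op=0xee0b>>11=0x1d ⇒ andi (RI)
  rd: (w>>7)&0xf=0xc → r12
  imm: (w>>0)&0x7f=0xb → $11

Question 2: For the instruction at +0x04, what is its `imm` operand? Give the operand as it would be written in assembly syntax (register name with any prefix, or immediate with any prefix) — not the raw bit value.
$48

[04] 30 a7 → 0xa730
  opcode bits[15:11]=0x14: set/RI
  rd: (w>>7)&0xf=0xe → r14
  imm: (w>>0)&0x7f=0x30 → $48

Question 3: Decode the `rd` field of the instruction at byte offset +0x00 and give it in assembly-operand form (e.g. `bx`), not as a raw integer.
+0x00: 40 c6 ⇒ word 0xc640 (little)
  opcode bits[15:11]=0x18: xor/RR
  rd: (w>>7)&0xf=0xc → r12
  rs: (w>>3)&0xf=0x8 → r8

r12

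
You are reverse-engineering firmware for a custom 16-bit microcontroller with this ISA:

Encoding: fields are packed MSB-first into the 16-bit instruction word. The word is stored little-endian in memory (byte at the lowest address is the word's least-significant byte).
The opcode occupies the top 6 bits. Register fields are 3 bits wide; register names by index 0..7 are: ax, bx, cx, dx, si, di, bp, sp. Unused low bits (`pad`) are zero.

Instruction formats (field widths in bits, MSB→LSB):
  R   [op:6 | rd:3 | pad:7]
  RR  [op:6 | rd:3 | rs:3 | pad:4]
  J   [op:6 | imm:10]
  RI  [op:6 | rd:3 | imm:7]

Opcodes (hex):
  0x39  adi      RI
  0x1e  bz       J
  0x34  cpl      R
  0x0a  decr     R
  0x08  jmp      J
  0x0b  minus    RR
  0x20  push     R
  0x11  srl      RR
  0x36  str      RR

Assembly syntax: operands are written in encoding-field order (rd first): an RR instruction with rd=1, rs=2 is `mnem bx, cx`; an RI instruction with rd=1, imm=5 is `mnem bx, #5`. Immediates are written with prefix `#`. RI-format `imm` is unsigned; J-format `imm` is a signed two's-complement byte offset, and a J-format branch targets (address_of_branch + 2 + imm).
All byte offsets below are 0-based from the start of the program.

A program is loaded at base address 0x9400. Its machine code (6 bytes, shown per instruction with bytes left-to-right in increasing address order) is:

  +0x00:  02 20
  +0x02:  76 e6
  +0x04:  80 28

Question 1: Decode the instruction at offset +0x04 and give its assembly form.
decr bx

+0x04: 80 28 ⇒ word 0x2880 (little)
  opcode bits[15:10]=0xa: decr/R
  rd@[9:7]=0x1 ⇒ bx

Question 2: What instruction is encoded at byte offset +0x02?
adi si, #118

@+02  little-endian(76 e6) = 0xe676
  top 6b → 0x39 → adi [RI]
  rd@[9:7]=0x4 ⇒ si
  imm@[6:0]=0x76 ⇒ #118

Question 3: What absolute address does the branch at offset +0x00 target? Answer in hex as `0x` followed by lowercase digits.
0x9404

+0x00: 02 20 ⇒ word 0x2002 (little)
  top 6b → 0x8 → jmp [J]
  imm: (w>>0)&0x3ff=0x2 → #2
  target = base 0x9400 + off 0x00 + 2 + imm 2 = 0x9404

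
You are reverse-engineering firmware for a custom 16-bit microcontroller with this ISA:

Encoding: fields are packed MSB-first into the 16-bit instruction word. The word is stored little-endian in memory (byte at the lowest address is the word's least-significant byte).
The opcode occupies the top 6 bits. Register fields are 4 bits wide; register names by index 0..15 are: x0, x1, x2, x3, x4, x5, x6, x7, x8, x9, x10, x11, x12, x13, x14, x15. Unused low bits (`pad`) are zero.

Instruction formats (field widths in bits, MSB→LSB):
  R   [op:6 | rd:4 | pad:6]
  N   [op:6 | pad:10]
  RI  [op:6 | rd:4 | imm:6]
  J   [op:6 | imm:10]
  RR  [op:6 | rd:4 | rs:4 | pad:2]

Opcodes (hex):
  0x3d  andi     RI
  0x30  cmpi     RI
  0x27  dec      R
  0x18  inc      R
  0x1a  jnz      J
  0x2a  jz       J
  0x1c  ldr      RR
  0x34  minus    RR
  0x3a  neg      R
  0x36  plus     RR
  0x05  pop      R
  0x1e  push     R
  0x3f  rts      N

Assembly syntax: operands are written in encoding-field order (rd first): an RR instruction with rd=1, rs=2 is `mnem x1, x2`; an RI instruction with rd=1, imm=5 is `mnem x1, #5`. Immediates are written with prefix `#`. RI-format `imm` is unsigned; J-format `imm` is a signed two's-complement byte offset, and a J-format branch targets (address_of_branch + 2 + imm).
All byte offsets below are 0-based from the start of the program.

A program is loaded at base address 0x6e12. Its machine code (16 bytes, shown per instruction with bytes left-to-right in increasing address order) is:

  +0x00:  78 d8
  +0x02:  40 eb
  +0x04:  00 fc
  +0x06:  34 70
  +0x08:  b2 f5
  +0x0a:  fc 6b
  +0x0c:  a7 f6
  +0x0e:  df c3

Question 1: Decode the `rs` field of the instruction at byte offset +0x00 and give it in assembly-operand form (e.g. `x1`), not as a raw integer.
x14

[00] 78 d8 → 0xd878
  opcode bits[15:10]=0x36: plus/RR
  rd@[9:6]=0x1 ⇒ x1
  rs@[5:2]=0xe ⇒ x14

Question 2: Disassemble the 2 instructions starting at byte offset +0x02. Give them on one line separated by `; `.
+0x02: 40 eb ⇒ word 0xeb40 (little)
  op=0xeb40>>10=0x3a ⇒ neg (R)
  [9:6] rd=13 = x13
+0x04: 00 fc ⇒ word 0xfc00 (little)
  op=0xfc00>>10=0x3f ⇒ rts (N)

neg x13; rts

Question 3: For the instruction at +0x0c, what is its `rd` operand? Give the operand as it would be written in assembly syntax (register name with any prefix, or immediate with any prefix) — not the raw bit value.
[0c] a7 f6 → 0xf6a7
  op=0xf6a7>>10=0x3d ⇒ andi (RI)
  [9:6] rd=10 = x10
  [5:0] imm=39 = #39

x10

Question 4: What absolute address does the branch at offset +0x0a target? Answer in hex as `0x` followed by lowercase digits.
@+0a  little-endian(fc 6b) = 0x6bfc
  top 6b → 0x1a → jnz [J]
  imm@[9:0]=0x3fc (s10→-4) ⇒ #-4
  target = base 0x6e12 + off 0x0a + 2 + imm -4 = 0x6e1a

0x6e1a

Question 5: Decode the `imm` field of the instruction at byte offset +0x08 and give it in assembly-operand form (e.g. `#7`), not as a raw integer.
#50

@+08  little-endian(b2 f5) = 0xf5b2
  op=0xf5b2>>10=0x3d ⇒ andi (RI)
  rd: (w>>6)&0xf=0x6 → x6
  imm: (w>>0)&0x3f=0x32 → #50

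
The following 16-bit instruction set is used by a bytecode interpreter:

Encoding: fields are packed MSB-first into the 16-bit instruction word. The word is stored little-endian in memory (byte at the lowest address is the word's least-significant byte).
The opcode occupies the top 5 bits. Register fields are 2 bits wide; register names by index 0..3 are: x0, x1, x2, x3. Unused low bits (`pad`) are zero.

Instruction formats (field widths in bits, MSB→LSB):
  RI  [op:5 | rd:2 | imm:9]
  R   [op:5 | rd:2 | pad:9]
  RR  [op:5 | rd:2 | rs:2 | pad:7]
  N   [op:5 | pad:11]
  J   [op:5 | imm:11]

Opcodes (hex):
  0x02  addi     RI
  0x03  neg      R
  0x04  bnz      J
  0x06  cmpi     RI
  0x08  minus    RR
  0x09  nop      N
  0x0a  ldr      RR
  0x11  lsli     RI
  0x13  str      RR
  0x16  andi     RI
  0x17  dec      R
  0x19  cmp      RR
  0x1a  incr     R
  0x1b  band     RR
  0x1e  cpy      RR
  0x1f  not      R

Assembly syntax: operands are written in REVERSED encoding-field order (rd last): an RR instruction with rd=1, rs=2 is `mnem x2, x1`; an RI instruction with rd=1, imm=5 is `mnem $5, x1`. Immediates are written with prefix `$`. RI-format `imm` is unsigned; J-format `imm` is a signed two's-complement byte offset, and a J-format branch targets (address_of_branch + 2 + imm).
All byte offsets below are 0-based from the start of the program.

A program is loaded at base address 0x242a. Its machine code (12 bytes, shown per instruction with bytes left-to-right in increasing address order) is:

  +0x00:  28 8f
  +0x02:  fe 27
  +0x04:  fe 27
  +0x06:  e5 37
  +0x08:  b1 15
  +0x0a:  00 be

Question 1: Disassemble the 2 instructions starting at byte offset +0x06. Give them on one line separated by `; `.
@+06  little-endian(e5 37) = 0x37e5
  op=0x37e5>>11=0x6 ⇒ cmpi (RI)
  [10:9] rd=3 = x3
  [8:0] imm=485 = $485
@+08  little-endian(b1 15) = 0x15b1
  op=0x15b1>>11=0x2 ⇒ addi (RI)
  [10:9] rd=2 = x2
  [8:0] imm=433 = $433

cmpi $485, x3; addi $433, x2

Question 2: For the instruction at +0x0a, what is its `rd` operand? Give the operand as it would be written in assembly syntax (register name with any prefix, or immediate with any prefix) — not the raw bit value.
off 0x0a: read 00 be as little → 0xbe00
  opcode bits[15:11]=0x17: dec/R
  rd@[10:9]=0x3 ⇒ x3

x3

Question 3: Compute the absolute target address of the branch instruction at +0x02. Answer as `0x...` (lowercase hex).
0x242c

+0x02: fe 27 ⇒ word 0x27fe (little)
  opcode bits[15:11]=0x4: bnz/J
  imm: (w>>0)&0x7ff=0x7fe (s11→-2) → $-2
  target = base 0x242a + off 0x02 + 2 + imm -2 = 0x242c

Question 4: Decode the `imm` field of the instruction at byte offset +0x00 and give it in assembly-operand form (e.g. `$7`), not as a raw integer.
$296

@+00  little-endian(28 8f) = 0x8f28
  opcode bits[15:11]=0x11: lsli/RI
  [10:9] rd=3 = x3
  [8:0] imm=296 = $296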